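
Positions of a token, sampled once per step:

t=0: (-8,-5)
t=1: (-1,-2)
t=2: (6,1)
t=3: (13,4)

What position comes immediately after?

Each step adds (+7,+3) to the position.
step 4: (13,4) + (+7,+3) → (20,7)

(20,7)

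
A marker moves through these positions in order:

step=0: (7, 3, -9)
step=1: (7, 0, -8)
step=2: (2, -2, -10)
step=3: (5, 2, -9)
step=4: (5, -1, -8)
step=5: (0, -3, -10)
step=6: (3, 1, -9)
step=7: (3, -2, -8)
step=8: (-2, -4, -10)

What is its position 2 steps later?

(1, -3, -8)

The moves between consecutive positions are (+0, -3, +1), (-5, -2, -2), (+3, +4, +1), (+0, -3, +1), (-5, -2, -2), (+3, +4, +1), (+0, -3, +1), (-5, -2, -2); they repeat the 3-cycle [(+0, -3, +1), (-5, -2, -2), (+3, +4, +1)].
step 9: apply (+3, +4, +1) → (1, 0, -9)
step 10: apply (+0, -3, +1) → (1, -3, -8)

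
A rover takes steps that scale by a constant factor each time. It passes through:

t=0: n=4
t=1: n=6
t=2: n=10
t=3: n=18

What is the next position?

Consecutive displacements +2, +4, +8 scale by a factor of 2 each step.
step 4: 18 + 16 → n=34

n=34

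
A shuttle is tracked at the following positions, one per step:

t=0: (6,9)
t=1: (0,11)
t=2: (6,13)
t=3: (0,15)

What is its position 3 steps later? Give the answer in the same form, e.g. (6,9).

First: cycles through 6, 0 every 2 steps. Step 6 lands at position 0 of the cycle → 6.
Second: linear, +2 per step → 21 at step 6.

(6,21)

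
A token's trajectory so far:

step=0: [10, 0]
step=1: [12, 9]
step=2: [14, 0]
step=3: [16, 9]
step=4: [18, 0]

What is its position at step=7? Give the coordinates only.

First: linear, +2 per step → 24 at step 7.
Second: cycles through 0, 9 every 2 steps. Step 7 lands at position 1 of the cycle → 9.

[24, 9]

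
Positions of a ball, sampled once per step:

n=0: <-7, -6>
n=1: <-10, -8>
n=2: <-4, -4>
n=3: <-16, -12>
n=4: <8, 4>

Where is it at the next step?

Step-to-step displacements: <-3, -2>, <+6, +4>, <-12, -8>, <+24, +16>; each is -2× the previous.
step 5: <8, 4> + <-48, -32> → <-40, -28>

<-40, -28>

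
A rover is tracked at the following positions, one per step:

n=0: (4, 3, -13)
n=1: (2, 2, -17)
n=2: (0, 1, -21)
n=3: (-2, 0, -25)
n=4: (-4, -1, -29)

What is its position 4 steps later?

(-12, -5, -45)

Constant displacement of (-2, -1, -4) per step.
step 5: (-4, -1, -29) + (-2, -1, -4) → (-6, -2, -33)
step 6: (-6, -2, -33) + (-2, -1, -4) → (-8, -3, -37)
step 7: (-8, -3, -37) + (-2, -1, -4) → (-10, -4, -41)
step 8: (-10, -4, -41) + (-2, -1, -4) → (-12, -5, -45)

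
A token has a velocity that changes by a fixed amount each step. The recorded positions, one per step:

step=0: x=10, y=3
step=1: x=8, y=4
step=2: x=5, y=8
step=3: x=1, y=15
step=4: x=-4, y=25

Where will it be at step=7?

Successive displacements: (-2, +1), (-3, +4), (-4, +7), (-5, +10) — each changes by (-1, +3).
step 5: x=-4, y=25 + (-6, +13) → x=-10, y=38
step 6: x=-10, y=38 + (-7, +16) → x=-17, y=54
step 7: x=-17, y=54 + (-8, +19) → x=-25, y=73

x=-25, y=73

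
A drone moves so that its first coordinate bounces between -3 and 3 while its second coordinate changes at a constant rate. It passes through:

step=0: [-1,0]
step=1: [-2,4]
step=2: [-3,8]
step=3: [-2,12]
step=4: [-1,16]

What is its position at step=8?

The first coordinate travels 1 per step and bounces off the walls at -3 and 3.
  step 5: -1 → 0
  step 6: 0 → 1
  step 7: 1 → 2
  step 8: 2 → 3
The second coordinate changes by +4 each step: at step 8 it is 32.

[3,32]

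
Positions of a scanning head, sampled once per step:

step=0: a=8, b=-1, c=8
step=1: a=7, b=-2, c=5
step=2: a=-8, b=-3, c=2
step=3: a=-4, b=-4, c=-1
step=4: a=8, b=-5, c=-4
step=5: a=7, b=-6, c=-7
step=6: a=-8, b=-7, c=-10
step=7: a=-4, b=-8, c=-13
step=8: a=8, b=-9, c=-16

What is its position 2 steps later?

a=-8, b=-11, c=-22

The a coordinate repeats the cycle [8, 7, -8, -4] with period 4; step 10 mod 4 = 2, giving -8.
The b coordinate changes by -1 each step, so at step 10 it is -1 + 10·(-1) = -11.
The c coordinate changes by -3 each step, so at step 10 it is 8 + 10·(-3) = -22.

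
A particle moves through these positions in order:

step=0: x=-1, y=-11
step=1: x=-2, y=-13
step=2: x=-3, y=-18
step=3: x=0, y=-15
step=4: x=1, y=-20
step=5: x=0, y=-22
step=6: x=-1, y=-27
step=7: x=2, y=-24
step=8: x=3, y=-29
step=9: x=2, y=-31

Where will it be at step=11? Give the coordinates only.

x=4, y=-33

The moves between consecutive positions are (-1, -2), (-1, -5), (+3, +3), (+1, -5), (-1, -2), (-1, -5), (+3, +3), (+1, -5), (-1, -2); they repeat the 4-cycle [(-1, -2), (-1, -5), (+3, +3), (+1, -5)].
step 10: apply (-1, -5) → x=1, y=-36
step 11: apply (+3, +3) → x=4, y=-33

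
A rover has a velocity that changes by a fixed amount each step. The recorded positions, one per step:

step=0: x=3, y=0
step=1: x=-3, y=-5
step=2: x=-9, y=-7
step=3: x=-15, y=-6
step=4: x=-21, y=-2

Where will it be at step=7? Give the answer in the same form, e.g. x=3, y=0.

Taking differences between consecutive positions: (-6, -5), (-6, -2), (-6, +1), (-6, +4). These grow by (+0, +3) each step.
step 5: x=-21, y=-2 + (-6, +7) → x=-27, y=5
step 6: x=-27, y=5 + (-6, +10) → x=-33, y=15
step 7: x=-33, y=15 + (-6, +13) → x=-39, y=28

x=-39, y=28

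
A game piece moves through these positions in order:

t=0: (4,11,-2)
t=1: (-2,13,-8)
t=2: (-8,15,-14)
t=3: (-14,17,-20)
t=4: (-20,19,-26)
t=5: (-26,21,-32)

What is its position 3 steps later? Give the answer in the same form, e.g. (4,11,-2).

(-44,27,-50)

Each step adds (-6,+2,-6) to the position.
step 6: (-26,21,-32) + (-6,+2,-6) → (-32,23,-38)
step 7: (-32,23,-38) + (-6,+2,-6) → (-38,25,-44)
step 8: (-38,25,-44) + (-6,+2,-6) → (-44,27,-50)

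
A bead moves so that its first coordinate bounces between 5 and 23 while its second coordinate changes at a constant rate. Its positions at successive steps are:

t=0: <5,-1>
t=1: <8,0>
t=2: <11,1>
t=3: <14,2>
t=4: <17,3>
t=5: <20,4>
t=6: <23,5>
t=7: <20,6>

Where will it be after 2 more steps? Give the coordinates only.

<14,8>

The first coordinate reflects between 5 and 23, moving 3 per step.
  step 8: 20 → 17
  step 9: 17 → 14
The second coordinate changes by +1 each step: at step 9 it is 8.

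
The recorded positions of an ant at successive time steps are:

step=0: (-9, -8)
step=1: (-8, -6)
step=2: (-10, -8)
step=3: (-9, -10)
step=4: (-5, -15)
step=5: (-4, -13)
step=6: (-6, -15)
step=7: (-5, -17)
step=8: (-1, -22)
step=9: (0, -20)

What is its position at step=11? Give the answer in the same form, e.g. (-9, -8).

The moves between consecutive positions are (+1, +2), (-2, -2), (+1, -2), (+4, -5), (+1, +2), (-2, -2), (+1, -2), (+4, -5), (+1, +2); they repeat the 4-cycle [(+1, +2), (-2, -2), (+1, -2), (+4, -5)].
step 10: apply (-2, -2) → (-2, -22)
step 11: apply (+1, -2) → (-1, -24)

(-1, -24)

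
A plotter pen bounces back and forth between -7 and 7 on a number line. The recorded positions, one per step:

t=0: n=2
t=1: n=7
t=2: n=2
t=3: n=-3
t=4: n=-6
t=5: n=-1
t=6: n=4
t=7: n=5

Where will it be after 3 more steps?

n=-4

The value travels 5 per step and bounces off the walls at -7 and 7.
  step 8: 5 → 0
  step 9: 0 → -5
  step 10: -5 → -4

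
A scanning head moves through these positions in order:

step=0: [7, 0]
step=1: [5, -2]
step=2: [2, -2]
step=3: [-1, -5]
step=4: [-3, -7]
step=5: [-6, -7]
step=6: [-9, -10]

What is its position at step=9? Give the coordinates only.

The moves between consecutive positions are [-2, -2], [-3, +0], [-3, -3], [-2, -2], [-3, +0], [-3, -3]; they repeat the 3-cycle [[-2, -2], [-3, +0], [-3, -3]].
step 7: apply [-2, -2] → [-11, -12]
step 8: apply [-3, +0] → [-14, -12]
step 9: apply [-3, -3] → [-17, -15]

[-17, -15]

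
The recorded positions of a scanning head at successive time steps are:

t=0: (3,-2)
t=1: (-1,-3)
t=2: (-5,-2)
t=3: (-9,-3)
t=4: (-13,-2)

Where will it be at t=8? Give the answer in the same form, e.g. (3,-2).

The first coordinate changes by -4 each step, so at step 8 it is 3 + 8·(-4) = -29.
The second coordinate repeats the cycle [-2, -3] with period 2; step 8 mod 2 = 0, giving -2.

(-29,-2)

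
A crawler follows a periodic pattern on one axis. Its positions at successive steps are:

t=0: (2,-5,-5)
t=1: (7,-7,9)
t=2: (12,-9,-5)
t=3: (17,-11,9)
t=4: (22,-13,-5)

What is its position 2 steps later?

(32,-17,-5)

First: linear, +5 per step → 32 at step 6.
Second: linear, -2 per step → -17 at step 6.
Third: cycles through -5, 9 every 2 steps. Step 6 lands at position 0 of the cycle → -5.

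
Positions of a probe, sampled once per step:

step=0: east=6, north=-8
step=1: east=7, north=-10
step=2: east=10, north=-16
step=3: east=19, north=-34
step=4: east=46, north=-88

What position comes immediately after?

east=127, north=-250

The jumps are (+1,-2), (+3,-6), (+9,-18), (+27,-54) — a geometric progression with ratio 3.
step 5: east=46, north=-88 + (+81,-162) → east=127, north=-250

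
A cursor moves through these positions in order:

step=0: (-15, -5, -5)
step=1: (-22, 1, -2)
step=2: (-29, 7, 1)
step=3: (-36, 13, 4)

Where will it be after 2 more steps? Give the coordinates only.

(-50, 25, 10)

Each step adds (-7, +6, +3) to the position.
step 4: (-36, 13, 4) + (-7, +6, +3) → (-43, 19, 7)
step 5: (-43, 19, 7) + (-7, +6, +3) → (-50, 25, 10)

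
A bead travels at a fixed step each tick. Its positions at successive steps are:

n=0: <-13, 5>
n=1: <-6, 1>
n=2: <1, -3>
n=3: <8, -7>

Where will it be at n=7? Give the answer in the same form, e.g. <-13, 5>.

The position changes by <+7, -4> every step.
step 4: <8, -7> + <+7, -4> → <15, -11>
step 5: <15, -11> + <+7, -4> → <22, -15>
step 6: <22, -15> + <+7, -4> → <29, -19>
step 7: <29, -19> + <+7, -4> → <36, -23>

<36, -23>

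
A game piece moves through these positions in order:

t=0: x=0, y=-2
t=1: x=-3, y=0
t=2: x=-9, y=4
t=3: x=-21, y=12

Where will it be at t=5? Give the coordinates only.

Step-to-step displacements: (-3, +2), (-6, +4), (-12, +8); each is 2× the previous.
step 4: x=-21, y=12 + (-24, +16) → x=-45, y=28
step 5: x=-45, y=28 + (-48, +32) → x=-93, y=60

x=-93, y=60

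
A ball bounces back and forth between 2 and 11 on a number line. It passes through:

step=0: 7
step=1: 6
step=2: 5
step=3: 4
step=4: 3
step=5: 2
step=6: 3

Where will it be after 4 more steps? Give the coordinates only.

The value reflects between 2 and 11, moving 1 per step.
  step 7: 3 → 4
  step 8: 4 → 5
  step 9: 5 → 6
  step 10: 6 → 7

7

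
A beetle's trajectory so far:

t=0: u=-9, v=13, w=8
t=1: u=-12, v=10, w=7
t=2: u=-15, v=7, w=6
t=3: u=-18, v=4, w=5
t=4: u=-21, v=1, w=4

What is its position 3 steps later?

u=-30, v=-8, w=1

Constant displacement of (-3, -3, -1) per step.
step 5: u=-21, v=1, w=4 + (-3, -3, -1) → u=-24, v=-2, w=3
step 6: u=-24, v=-2, w=3 + (-3, -3, -1) → u=-27, v=-5, w=2
step 7: u=-27, v=-5, w=2 + (-3, -3, -1) → u=-30, v=-8, w=1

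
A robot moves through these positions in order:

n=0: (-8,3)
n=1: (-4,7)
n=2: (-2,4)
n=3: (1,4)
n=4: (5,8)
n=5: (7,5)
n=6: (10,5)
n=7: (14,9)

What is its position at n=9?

Step-to-step displacements: (+4,+4), (+2,-3), (+3,+0), (+4,+4), (+2,-3), (+3,+0), (+4,+4) — a repeating cycle of length 3.
step 8: apply (+2,-3) → (16,6)
step 9: apply (+3,+0) → (19,6)

(19,6)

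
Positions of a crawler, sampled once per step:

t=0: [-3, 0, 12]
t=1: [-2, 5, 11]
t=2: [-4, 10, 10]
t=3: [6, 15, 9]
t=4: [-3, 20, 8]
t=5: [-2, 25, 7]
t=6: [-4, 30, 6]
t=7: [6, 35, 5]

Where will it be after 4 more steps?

[6, 55, 1]

The first coordinate repeats the cycle [-3, -2, -4, 6] with period 4; step 11 mod 4 = 3, giving 6.
The second coordinate changes by +5 each step, so at step 11 it is 0 + 11·(5) = 55.
The third coordinate changes by -1 each step, so at step 11 it is 12 + 11·(-1) = 1.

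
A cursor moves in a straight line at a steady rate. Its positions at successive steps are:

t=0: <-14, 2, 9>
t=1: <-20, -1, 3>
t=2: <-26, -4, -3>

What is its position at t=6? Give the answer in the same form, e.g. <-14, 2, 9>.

<-50, -16, -27>

Each step adds <-6, -3, -6> to the position.
step 3: <-26, -4, -3> + <-6, -3, -6> → <-32, -7, -9>
step 4: <-32, -7, -9> + <-6, -3, -6> → <-38, -10, -15>
step 5: <-38, -10, -15> + <-6, -3, -6> → <-44, -13, -21>
step 6: <-44, -13, -21> + <-6, -3, -6> → <-50, -16, -27>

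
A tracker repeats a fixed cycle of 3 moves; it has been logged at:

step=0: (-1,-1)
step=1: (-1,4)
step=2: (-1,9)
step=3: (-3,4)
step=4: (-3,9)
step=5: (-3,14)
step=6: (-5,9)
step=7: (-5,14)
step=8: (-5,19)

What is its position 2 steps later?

(-7,19)

The moves between consecutive positions are (+0,+5), (+0,+5), (-2,-5), (+0,+5), (+0,+5), (-2,-5), (+0,+5), (+0,+5); they repeat the 3-cycle [(+0,+5), (+0,+5), (-2,-5)].
step 9: apply (-2,-5) → (-7,14)
step 10: apply (+0,+5) → (-7,19)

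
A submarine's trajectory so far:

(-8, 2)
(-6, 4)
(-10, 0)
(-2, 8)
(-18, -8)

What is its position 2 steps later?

(-50, -40)

Step-to-step displacements: (+2, +2), (-4, -4), (+8, +8), (-16, -16); each is -2× the previous.
step 5: (-18, -8) + (+32, +32) → (14, 24)
step 6: (14, 24) + (-64, -64) → (-50, -40)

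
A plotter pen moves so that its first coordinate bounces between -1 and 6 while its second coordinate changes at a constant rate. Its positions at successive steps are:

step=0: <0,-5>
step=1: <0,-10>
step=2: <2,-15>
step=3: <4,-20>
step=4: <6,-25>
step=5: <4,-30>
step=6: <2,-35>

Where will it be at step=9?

<2,-50>

The first coordinate travels 2 per step and bounces off the walls at -1 and 6.
  step 7: 2 → 0
  step 8: 0 → 0
  step 9: 0 → 2
The second coordinate changes by -5 each step: at step 9 it is -50.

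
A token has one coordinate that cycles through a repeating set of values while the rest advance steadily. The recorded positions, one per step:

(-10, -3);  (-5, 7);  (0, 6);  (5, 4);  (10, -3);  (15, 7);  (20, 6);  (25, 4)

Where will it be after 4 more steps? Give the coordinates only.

(45, 4)

First: linear, +5 per step → 45 at step 11.
Second: cycles through -3, 7, 6, 4 every 4 steps. Step 11 lands at position 3 of the cycle → 4.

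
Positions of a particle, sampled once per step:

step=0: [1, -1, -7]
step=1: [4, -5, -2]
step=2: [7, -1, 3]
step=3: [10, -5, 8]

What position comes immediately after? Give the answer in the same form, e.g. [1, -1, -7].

First: linear, +3 per step → 13 at step 4.
Second: cycles through -1, -5 every 2 steps. Step 4 lands at position 0 of the cycle → -1.
Third: linear, +5 per step → 13 at step 4.

[13, -1, 13]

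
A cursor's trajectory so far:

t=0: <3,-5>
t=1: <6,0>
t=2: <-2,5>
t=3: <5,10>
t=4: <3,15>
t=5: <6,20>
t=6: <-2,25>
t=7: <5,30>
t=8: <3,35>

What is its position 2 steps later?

<-2,45>

The first coordinate repeats the cycle [3, 6, -2, 5] with period 4; step 10 mod 4 = 2, giving -2.
The second coordinate changes by +5 each step, so at step 10 it is -5 + 10·(5) = 45.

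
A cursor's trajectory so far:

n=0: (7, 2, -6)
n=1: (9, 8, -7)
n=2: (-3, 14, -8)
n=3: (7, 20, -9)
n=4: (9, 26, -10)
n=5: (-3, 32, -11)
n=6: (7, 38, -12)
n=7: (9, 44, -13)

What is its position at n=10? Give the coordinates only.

The first coordinate repeats the cycle [7, 9, -3] with period 3; step 10 mod 3 = 1, giving 9.
The second coordinate changes by +6 each step, so at step 10 it is 2 + 10·(6) = 62.
The third coordinate changes by -1 each step, so at step 10 it is -6 + 10·(-1) = -16.

(9, 62, -16)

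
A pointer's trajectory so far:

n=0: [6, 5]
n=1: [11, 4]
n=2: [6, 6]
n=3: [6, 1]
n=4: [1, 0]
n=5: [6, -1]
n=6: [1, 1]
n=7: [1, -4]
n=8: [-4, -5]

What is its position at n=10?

Differencing gives [+5, -1], [-5, +2], [+0, -5], [-5, -1], [+5, -1], [-5, +2], [+0, -5], [-5, -1]. This is the pattern [+5, -1], [-5, +2], [+0, -5], [-5, -1] repeated.
step 9: apply [+5, -1] → [1, -6]
step 10: apply [-5, +2] → [-4, -4]

[-4, -4]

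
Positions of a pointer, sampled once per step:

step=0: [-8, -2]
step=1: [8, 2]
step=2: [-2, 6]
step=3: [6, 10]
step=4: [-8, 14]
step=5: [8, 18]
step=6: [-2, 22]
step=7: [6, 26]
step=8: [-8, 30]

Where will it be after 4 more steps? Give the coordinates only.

[-8, 46]

The first coordinate repeats the cycle [-8, 8, -2, 6] with period 4; step 12 mod 4 = 0, giving -8.
The second coordinate changes by +4 each step, so at step 12 it is -2 + 12·(4) = 46.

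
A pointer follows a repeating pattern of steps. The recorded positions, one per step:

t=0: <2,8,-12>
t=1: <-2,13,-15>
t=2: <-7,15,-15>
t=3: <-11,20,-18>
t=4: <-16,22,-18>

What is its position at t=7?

Step-to-step displacements: <-4,+5,-3>, <-5,+2,+0>, <-4,+5,-3>, <-5,+2,+0> — a repeating cycle of length 2.
step 5: apply <-4,+5,-3> → <-20,27,-21>
step 6: apply <-5,+2,+0> → <-25,29,-21>
step 7: apply <-4,+5,-3> → <-29,34,-24>

<-29,34,-24>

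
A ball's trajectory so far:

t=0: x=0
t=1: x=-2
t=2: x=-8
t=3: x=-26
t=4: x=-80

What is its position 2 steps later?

Step-to-step displacements: -2, -6, -18, -54; each is 3× the previous.
step 5: -80 − 162 → x=-242
step 6: -242 − 486 → x=-728

x=-728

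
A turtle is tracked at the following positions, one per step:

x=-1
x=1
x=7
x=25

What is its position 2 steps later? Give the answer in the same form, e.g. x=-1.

x=241

The jumps are +2, +6, +18 — a geometric progression with ratio 3.
step 4: 25 + 54 → x=79
step 5: 79 + 162 → x=241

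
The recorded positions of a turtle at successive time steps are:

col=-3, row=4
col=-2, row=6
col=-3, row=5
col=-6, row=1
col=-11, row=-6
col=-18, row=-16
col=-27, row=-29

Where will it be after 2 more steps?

col=-51, row=-64

First differences are (+1, +2), (-1, -1), (-3, -4), (-5, -7), (-7, -10), (-9, -13); their common second difference is (-2, -3) (constant acceleration).
step 7: col=-27, row=-29 + (-11, -16) → col=-38, row=-45
step 8: col=-38, row=-45 + (-13, -19) → col=-51, row=-64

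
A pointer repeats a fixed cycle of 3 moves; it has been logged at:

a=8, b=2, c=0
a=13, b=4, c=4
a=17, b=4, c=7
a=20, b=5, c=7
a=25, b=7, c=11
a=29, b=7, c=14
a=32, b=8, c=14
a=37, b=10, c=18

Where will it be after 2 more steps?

a=44, b=11, c=21

Differencing gives (+5, +2, +4), (+4, +0, +3), (+3, +1, +0), (+5, +2, +4), (+4, +0, +3), (+3, +1, +0), (+5, +2, +4). This is the pattern (+5, +2, +4), (+4, +0, +3), (+3, +1, +0) repeated.
step 8: apply (+4, +0, +3) → a=41, b=10, c=21
step 9: apply (+3, +1, +0) → a=44, b=11, c=21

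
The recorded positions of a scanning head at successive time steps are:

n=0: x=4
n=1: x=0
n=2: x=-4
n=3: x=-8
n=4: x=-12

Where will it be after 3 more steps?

x=-24

The position changes by -4 every step.
step 5: -12 − 4 → x=-16
step 6: -16 − 4 → x=-20
step 7: -20 − 4 → x=-24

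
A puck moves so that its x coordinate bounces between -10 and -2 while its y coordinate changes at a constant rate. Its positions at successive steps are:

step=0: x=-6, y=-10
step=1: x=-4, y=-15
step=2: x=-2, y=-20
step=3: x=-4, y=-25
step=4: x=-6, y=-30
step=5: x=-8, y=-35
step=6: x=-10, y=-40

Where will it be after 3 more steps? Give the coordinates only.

x=-4, y=-55

The x coordinate reflects between -10 and -2, moving 2 per step.
  step 7: -10 → -8
  step 8: -8 → -6
  step 9: -6 → -4
The y coordinate changes by -5 each step: at step 9 it is -55.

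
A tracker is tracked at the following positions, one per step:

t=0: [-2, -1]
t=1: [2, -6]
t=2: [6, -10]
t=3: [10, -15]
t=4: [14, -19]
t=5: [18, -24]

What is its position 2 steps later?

[26, -33]

Differencing gives [+4, -5], [+4, -4], [+4, -5], [+4, -4], [+4, -5]. This is the pattern [+4, -5], [+4, -4] repeated.
step 6: apply [+4, -4] → [22, -28]
step 7: apply [+4, -5] → [26, -33]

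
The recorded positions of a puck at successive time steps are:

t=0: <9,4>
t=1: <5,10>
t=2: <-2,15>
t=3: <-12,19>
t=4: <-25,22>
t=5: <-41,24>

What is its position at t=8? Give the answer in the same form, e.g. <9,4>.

Taking differences between consecutive positions: <-4,+6>, <-7,+5>, <-10,+4>, <-13,+3>, <-16,+2>. These grow by <-3,-1> each step.
step 6: <-41,24> + <-19,+1> → <-60,25>
step 7: <-60,25> + <-22,+0> → <-82,25>
step 8: <-82,25> + <-25,-1> → <-107,24>

<-107,24>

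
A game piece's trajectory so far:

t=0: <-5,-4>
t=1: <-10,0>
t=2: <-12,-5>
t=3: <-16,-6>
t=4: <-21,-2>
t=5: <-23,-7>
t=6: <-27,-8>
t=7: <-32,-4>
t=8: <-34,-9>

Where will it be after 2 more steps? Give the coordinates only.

<-43,-6>

The moves between consecutive positions are <-5,+4>, <-2,-5>, <-4,-1>, <-5,+4>, <-2,-5>, <-4,-1>, <-5,+4>, <-2,-5>; they repeat the 3-cycle [<-5,+4>, <-2,-5>, <-4,-1>].
step 9: apply <-4,-1> → <-38,-10>
step 10: apply <-5,+4> → <-43,-6>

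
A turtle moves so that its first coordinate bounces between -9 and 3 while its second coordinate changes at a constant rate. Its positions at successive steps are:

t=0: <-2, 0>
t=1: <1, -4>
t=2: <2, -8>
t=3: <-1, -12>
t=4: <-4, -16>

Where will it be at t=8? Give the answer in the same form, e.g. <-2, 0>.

<-2, -32>

The first coordinate reflects between -9 and 3, moving 3 per step.
  step 5: -4 → -7
  step 6: -7 → -8
  step 7: -8 → -5
  step 8: -5 → -2
The second coordinate changes by -4 each step: at step 8 it is -32.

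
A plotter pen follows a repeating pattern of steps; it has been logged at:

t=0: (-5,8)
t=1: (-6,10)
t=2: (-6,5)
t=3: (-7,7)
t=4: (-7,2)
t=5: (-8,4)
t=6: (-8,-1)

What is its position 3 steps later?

(-10,-2)

Differencing gives (-1,+2), (+0,-5), (-1,+2), (+0,-5), (-1,+2), (+0,-5). This is the pattern (-1,+2), (+0,-5) repeated.
step 7: apply (-1,+2) → (-9,1)
step 8: apply (+0,-5) → (-9,-4)
step 9: apply (-1,+2) → (-10,-2)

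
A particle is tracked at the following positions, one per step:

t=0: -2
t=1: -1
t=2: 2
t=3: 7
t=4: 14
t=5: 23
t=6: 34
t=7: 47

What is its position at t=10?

98

Taking differences between consecutive positions: +1, +3, +5, +7, +9, +11, +13. These grow by +2 each step.
step 8: 47 + 15 → 62
step 9: 62 + 17 → 79
step 10: 79 + 19 → 98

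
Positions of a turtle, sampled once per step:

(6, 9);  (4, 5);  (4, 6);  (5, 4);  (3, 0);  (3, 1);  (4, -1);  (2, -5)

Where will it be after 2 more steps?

Differencing gives (-2, -4), (+0, +1), (+1, -2), (-2, -4), (+0, +1), (+1, -2), (-2, -4). This is the pattern (-2, -4), (+0, +1), (+1, -2) repeated.
step 8: apply (+0, +1) → (2, -4)
step 9: apply (+1, -2) → (3, -6)

(3, -6)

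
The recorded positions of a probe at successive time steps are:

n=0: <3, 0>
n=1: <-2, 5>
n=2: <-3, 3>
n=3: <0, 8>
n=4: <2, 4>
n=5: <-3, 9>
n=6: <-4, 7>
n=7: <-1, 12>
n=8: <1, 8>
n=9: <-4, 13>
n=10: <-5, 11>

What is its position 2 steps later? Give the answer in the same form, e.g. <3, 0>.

<0, 12>

Step-to-step displacements: <-5, +5>, <-1, -2>, <+3, +5>, <+2, -4>, <-5, +5>, <-1, -2>, <+3, +5>, <+2, -4>, <-5, +5>, <-1, -2> — a repeating cycle of length 4.
step 11: apply <+3, +5> → <-2, 16>
step 12: apply <+2, -4> → <0, 12>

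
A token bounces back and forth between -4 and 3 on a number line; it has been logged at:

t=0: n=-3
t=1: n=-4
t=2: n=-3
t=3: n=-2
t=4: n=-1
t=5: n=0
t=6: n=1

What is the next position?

The value travels 1 per step and bounces off the walls at -4 and 3.
  step 7: 1 → 2

n=2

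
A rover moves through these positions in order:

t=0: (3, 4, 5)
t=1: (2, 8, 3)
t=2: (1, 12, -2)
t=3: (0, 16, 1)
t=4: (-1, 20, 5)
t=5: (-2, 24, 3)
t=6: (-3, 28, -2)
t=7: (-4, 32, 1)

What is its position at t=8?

The first coordinate changes by -1 each step, so at step 8 it is 3 + 8·(-1) = -5.
The second coordinate changes by +4 each step, so at step 8 it is 4 + 8·(4) = 36.
The third coordinate repeats the cycle [5, 3, -2, 1] with period 4; step 8 mod 4 = 0, giving 5.

(-5, 36, 5)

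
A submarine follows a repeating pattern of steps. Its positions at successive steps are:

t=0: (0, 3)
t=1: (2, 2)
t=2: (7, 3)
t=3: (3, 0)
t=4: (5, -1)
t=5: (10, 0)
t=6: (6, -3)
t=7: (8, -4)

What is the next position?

Step-to-step displacements: (+2, -1), (+5, +1), (-4, -3), (+2, -1), (+5, +1), (-4, -3), (+2, -1) — a repeating cycle of length 3.
step 8: apply (+5, +1) → (13, -3)

(13, -3)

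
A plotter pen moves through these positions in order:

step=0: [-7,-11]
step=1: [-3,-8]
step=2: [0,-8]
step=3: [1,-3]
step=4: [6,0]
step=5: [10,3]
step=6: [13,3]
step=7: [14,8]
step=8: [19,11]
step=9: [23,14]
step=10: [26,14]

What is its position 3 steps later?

Step-to-step displacements: [+4,+3], [+3,+0], [+1,+5], [+5,+3], [+4,+3], [+3,+0], [+1,+5], [+5,+3], [+4,+3], [+3,+0] — a repeating cycle of length 4.
step 11: apply [+1,+5] → [27,19]
step 12: apply [+5,+3] → [32,22]
step 13: apply [+4,+3] → [36,25]

[36,25]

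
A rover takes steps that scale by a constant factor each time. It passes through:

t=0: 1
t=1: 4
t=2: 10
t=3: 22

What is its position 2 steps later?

94

The jumps are +3, +6, +12 — a geometric progression with ratio 2.
step 4: 22 + 24 → 46
step 5: 46 + 48 → 94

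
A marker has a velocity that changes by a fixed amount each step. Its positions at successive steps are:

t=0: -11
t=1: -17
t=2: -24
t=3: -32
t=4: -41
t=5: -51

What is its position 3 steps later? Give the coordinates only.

-87

Successive displacements: -6, -7, -8, -9, -10 — each changes by -1.
step 6: -51 − 11 → -62
step 7: -62 − 12 → -74
step 8: -74 − 13 → -87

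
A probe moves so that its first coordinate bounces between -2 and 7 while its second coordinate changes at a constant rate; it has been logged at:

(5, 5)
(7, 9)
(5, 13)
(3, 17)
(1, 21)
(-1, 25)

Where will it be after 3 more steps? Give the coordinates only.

(3, 37)

The first coordinate reflects between -2 and 7, moving 2 per step.
  step 6: -1 → -1
  step 7: -1 → 1
  step 8: 1 → 3
The second coordinate changes by +4 each step: at step 8 it is 37.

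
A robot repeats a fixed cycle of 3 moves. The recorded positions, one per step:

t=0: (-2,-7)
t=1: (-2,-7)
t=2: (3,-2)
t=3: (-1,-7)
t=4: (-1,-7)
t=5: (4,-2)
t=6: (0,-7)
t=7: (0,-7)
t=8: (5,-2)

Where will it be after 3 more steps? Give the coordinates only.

(6,-2)

Step-to-step displacements: (+0,+0), (+5,+5), (-4,-5), (+0,+0), (+5,+5), (-4,-5), (+0,+0), (+5,+5) — a repeating cycle of length 3.
step 9: apply (-4,-5) → (1,-7)
step 10: apply (+0,+0) → (1,-7)
step 11: apply (+5,+5) → (6,-2)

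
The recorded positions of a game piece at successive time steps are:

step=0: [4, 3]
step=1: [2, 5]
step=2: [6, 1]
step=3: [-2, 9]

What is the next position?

The jumps are [-2, +2], [+4, -4], [-8, +8] — a geometric progression with ratio -2.
step 4: [-2, 9] + [+16, -16] → [14, -7]

[14, -7]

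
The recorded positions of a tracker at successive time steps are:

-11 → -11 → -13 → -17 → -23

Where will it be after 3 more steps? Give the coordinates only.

Successive displacements: +0, -2, -4, -6 — each changes by -2.
step 5: -23 − 8 → -31
step 6: -31 − 10 → -41
step 7: -41 − 12 → -53

-53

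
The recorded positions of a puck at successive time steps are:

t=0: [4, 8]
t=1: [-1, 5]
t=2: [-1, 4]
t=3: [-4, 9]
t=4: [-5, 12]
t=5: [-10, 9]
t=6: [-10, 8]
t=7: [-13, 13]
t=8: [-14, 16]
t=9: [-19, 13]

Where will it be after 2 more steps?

[-22, 17]

The moves between consecutive positions are [-5, -3], [+0, -1], [-3, +5], [-1, +3], [-5, -3], [+0, -1], [-3, +5], [-1, +3], [-5, -3]; they repeat the 4-cycle [[-5, -3], [+0, -1], [-3, +5], [-1, +3]].
step 10: apply [+0, -1] → [-19, 12]
step 11: apply [-3, +5] → [-22, 17]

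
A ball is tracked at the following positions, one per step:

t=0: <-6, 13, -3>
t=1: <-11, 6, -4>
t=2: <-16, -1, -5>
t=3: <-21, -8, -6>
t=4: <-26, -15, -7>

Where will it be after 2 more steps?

<-36, -29, -9>

Each step adds <-5, -7, -1> to the position.
step 5: <-26, -15, -7> + <-5, -7, -1> → <-31, -22, -8>
step 6: <-31, -22, -8> + <-5, -7, -1> → <-36, -29, -9>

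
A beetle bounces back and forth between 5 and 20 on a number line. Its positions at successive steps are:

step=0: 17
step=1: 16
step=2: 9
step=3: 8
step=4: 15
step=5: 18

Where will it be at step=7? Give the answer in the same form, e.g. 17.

The value reflects between 5 and 20, moving 7 per step.
  step 6: 18 → 11
  step 7: 11 → 6

6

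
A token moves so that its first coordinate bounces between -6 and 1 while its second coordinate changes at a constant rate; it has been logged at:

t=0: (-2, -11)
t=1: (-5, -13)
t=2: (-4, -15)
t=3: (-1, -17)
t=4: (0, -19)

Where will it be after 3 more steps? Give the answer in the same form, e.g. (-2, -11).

The first coordinate travels 3 per step and bounces off the walls at -6 and 1.
  step 5: 0 → -3
  step 6: -3 → -6
  step 7: -6 → -3
The second coordinate changes by -2 each step: at step 7 it is -25.

(-3, -25)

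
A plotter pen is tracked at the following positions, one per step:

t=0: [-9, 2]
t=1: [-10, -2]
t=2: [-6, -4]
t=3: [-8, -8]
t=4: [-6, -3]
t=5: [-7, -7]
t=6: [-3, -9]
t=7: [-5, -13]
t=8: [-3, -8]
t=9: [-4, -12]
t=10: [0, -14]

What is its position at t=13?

[-1, -17]

Differencing gives [-1, -4], [+4, -2], [-2, -4], [+2, +5], [-1, -4], [+4, -2], [-2, -4], [+2, +5], [-1, -4], [+4, -2]. This is the pattern [-1, -4], [+4, -2], [-2, -4], [+2, +5] repeated.
step 11: apply [-2, -4] → [-2, -18]
step 12: apply [+2, +5] → [0, -13]
step 13: apply [-1, -4] → [-1, -17]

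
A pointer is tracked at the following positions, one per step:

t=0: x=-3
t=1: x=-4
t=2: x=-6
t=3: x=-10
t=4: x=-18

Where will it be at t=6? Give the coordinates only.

The jumps are -1, -2, -4, -8 — a geometric progression with ratio 2.
step 5: -18 − 16 → x=-34
step 6: -34 − 32 → x=-66

x=-66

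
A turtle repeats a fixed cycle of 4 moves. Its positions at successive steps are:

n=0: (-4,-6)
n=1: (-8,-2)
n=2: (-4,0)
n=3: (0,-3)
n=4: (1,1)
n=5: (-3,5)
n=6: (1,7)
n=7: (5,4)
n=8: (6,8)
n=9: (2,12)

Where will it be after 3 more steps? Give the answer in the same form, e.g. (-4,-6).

Differencing gives (-4,+4), (+4,+2), (+4,-3), (+1,+4), (-4,+4), (+4,+2), (+4,-3), (+1,+4), (-4,+4). This is the pattern (-4,+4), (+4,+2), (+4,-3), (+1,+4) repeated.
step 10: apply (+4,+2) → (6,14)
step 11: apply (+4,-3) → (10,11)
step 12: apply (+1,+4) → (11,15)

(11,15)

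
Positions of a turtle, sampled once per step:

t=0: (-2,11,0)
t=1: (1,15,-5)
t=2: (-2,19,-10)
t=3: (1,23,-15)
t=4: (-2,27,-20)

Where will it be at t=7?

First: cycles through -2, 1 every 2 steps. Step 7 lands at position 1 of the cycle → 1.
Second: linear, +4 per step → 39 at step 7.
Third: linear, -5 per step → -35 at step 7.

(1,39,-35)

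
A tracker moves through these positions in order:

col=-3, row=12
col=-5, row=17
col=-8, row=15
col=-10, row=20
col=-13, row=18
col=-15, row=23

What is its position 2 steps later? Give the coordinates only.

col=-20, row=26

The moves between consecutive positions are (-2, +5), (-3, -2), (-2, +5), (-3, -2), (-2, +5); they repeat the 2-cycle [(-2, +5), (-3, -2)].
step 6: apply (-3, -2) → col=-18, row=21
step 7: apply (-2, +5) → col=-20, row=26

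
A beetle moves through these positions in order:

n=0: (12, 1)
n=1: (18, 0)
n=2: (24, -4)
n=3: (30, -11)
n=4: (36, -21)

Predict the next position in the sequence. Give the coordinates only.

First differences are (+6, -1), (+6, -4), (+6, -7), (+6, -10); their common second difference is (+0, -3) (constant acceleration).
step 5: (36, -21) + (+6, -13) → (42, -34)

(42, -34)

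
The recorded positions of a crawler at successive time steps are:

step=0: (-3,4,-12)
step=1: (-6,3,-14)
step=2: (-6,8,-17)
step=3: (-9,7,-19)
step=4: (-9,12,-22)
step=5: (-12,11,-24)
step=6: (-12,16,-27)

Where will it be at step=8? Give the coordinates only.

Differencing gives (-3,-1,-2), (+0,+5,-3), (-3,-1,-2), (+0,+5,-3), (-3,-1,-2), (+0,+5,-3). This is the pattern (-3,-1,-2), (+0,+5,-3) repeated.
step 7: apply (-3,-1,-2) → (-15,15,-29)
step 8: apply (+0,+5,-3) → (-15,20,-32)

(-15,20,-32)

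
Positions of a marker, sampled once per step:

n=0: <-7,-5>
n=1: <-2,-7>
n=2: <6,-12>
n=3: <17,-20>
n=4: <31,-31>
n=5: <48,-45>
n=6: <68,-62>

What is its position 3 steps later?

<146,-131>

First differences are <+5,-2>, <+8,-5>, <+11,-8>, <+14,-11>, <+17,-14>, <+20,-17>; their common second difference is <+3,-3> (constant acceleration).
step 7: <68,-62> + <+23,-20> → <91,-82>
step 8: <91,-82> + <+26,-23> → <117,-105>
step 9: <117,-105> + <+29,-26> → <146,-131>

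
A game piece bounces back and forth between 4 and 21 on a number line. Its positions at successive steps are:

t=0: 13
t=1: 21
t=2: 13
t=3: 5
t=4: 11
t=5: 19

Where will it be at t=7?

7

The value travels 8 per step and bounces off the walls at 4 and 21.
  step 6: 19 → 15
  step 7: 15 → 7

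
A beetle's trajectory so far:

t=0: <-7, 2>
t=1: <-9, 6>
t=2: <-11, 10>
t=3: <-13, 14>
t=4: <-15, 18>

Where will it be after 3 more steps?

Each step adds <-2, +4> to the position.
step 5: <-15, 18> + <-2, +4> → <-17, 22>
step 6: <-17, 22> + <-2, +4> → <-19, 26>
step 7: <-19, 26> + <-2, +4> → <-21, 30>

<-21, 30>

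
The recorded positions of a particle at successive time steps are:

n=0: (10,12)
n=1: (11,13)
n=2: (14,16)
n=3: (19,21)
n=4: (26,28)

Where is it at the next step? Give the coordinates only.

(35,37)

First differences are (+1,+1), (+3,+3), (+5,+5), (+7,+7); their common second difference is (+2,+2) (constant acceleration).
step 5: (26,28) + (+9,+9) → (35,37)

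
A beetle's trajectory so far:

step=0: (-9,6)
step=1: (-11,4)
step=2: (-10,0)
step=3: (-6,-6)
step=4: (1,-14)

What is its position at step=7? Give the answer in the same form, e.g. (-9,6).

(40,-50)

First differences are (-2,-2), (+1,-4), (+4,-6), (+7,-8); their common second difference is (+3,-2) (constant acceleration).
step 5: (1,-14) + (+10,-10) → (11,-24)
step 6: (11,-24) + (+13,-12) → (24,-36)
step 7: (24,-36) + (+16,-14) → (40,-50)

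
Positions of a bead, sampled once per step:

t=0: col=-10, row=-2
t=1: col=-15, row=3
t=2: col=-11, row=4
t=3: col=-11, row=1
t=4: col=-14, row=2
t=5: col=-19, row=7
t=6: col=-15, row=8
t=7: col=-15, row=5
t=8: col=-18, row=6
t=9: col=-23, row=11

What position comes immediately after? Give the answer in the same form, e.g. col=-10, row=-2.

col=-19, row=12

Step-to-step displacements: (-5, +5), (+4, +1), (+0, -3), (-3, +1), (-5, +5), (+4, +1), (+0, -3), (-3, +1), (-5, +5) — a repeating cycle of length 4.
step 10: apply (+4, +1) → col=-19, row=12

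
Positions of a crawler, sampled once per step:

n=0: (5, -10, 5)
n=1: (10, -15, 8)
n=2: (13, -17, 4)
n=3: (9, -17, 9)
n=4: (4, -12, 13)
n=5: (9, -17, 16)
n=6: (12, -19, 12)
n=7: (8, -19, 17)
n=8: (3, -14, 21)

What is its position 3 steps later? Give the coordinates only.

The moves between consecutive positions are (+5, -5, +3), (+3, -2, -4), (-4, +0, +5), (-5, +5, +4), (+5, -5, +3), (+3, -2, -4), (-4, +0, +5), (-5, +5, +4); they repeat the 4-cycle [(+5, -5, +3), (+3, -2, -4), (-4, +0, +5), (-5, +5, +4)].
step 9: apply (+5, -5, +3) → (8, -19, 24)
step 10: apply (+3, -2, -4) → (11, -21, 20)
step 11: apply (-4, +0, +5) → (7, -21, 25)

(7, -21, 25)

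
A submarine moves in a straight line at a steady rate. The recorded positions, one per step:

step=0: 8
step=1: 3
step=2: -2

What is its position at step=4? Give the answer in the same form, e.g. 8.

-12

Constant displacement of -5 per step.
step 3: -2 − 5 → -7
step 4: -7 − 5 → -12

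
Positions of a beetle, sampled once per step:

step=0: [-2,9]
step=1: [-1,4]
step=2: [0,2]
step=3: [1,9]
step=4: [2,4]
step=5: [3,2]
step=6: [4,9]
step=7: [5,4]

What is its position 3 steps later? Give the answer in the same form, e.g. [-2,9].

[8,4]

The first coordinate changes by +1 each step, so at step 10 it is -2 + 10·(1) = 8.
The second coordinate repeats the cycle [9, 4, 2] with period 3; step 10 mod 3 = 1, giving 4.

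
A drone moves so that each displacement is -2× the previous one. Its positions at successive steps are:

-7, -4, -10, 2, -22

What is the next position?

26

The jumps are +3, -6, +12, -24 — a geometric progression with ratio -2.
step 5: -22 + 48 → 26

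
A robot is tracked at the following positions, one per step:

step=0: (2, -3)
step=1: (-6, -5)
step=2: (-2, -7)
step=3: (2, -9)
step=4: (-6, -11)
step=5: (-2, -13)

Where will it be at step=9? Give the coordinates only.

(2, -21)

First: cycles through 2, -6, -2 every 3 steps. Step 9 lands at position 0 of the cycle → 2.
Second: linear, -2 per step → -21 at step 9.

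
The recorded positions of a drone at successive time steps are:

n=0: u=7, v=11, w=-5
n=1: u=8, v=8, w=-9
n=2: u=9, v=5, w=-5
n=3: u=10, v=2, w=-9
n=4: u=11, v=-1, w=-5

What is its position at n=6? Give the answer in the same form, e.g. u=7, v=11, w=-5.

u=13, v=-7, w=-5

The u coordinate changes by +1 each step, so at step 6 it is 7 + 6·(1) = 13.
The v coordinate changes by -3 each step, so at step 6 it is 11 + 6·(-3) = -7.
The w coordinate repeats the cycle [-5, -9] with period 2; step 6 mod 2 = 0, giving -5.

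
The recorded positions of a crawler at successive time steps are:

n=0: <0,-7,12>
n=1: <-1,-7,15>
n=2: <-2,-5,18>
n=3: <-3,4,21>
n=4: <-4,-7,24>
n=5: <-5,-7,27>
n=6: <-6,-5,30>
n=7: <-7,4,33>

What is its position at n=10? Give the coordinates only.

The first coordinate changes by -1 each step, so at step 10 it is 0 + 10·(-1) = -10.
The second coordinate repeats the cycle [-7, -7, -5, 4] with period 4; step 10 mod 4 = 2, giving -5.
The third coordinate changes by +3 each step, so at step 10 it is 12 + 10·(3) = 42.

<-10,-5,42>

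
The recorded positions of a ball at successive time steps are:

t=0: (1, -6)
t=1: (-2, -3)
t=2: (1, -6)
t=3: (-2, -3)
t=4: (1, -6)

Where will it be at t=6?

(1, -6)

The jumps are (-3, +3), (+3, -3), (-3, +3), (+3, -3) — a geometric progression with ratio -1.
step 5: (1, -6) + (-3, +3) → (-2, -3)
step 6: (-2, -3) + (+3, -3) → (1, -6)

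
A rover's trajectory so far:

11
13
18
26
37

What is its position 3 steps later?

Successive displacements: +2, +5, +8, +11 — each changes by +3.
step 5: 37 + 14 → 51
step 6: 51 + 17 → 68
step 7: 68 + 20 → 88

88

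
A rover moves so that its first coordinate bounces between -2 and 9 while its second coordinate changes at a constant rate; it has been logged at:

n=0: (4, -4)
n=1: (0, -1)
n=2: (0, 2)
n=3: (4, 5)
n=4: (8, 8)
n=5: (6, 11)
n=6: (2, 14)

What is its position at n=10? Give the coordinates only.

(8, 26)

The first coordinate reflects between -2 and 9, moving 4 per step.
  step 7: 2 → -2
  step 8: -2 → 2
  step 9: 2 → 6
  step 10: 6 → 8
The second coordinate changes by +3 each step: at step 10 it is 26.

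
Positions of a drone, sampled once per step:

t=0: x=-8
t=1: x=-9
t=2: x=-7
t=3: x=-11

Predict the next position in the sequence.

x=-3

Consecutive displacements -1, +2, -4 scale by a factor of -2 each step.
step 4: -11 + 8 → x=-3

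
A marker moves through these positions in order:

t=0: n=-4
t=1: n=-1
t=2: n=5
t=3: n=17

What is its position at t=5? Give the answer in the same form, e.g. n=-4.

Consecutive displacements +3, +6, +12 scale by a factor of 2 each step.
step 4: 17 + 24 → n=41
step 5: 41 + 48 → n=89

n=89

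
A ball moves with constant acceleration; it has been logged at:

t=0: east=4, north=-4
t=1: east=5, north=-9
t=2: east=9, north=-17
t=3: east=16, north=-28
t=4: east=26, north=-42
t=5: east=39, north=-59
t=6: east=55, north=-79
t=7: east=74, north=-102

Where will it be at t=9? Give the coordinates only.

Successive displacements: (+1,-5), (+4,-8), (+7,-11), (+10,-14), (+13,-17), (+16,-20), (+19,-23) — each changes by (+3,-3).
step 8: east=74, north=-102 + (+22,-26) → east=96, north=-128
step 9: east=96, north=-128 + (+25,-29) → east=121, north=-157

east=121, north=-157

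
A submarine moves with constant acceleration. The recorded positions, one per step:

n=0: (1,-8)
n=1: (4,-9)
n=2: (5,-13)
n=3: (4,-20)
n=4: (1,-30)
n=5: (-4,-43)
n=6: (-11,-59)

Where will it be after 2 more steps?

First differences are (+3,-1), (+1,-4), (-1,-7), (-3,-10), (-5,-13), (-7,-16); their common second difference is (-2,-3) (constant acceleration).
step 7: (-11,-59) + (-9,-19) → (-20,-78)
step 8: (-20,-78) + (-11,-22) → (-31,-100)

(-31,-100)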